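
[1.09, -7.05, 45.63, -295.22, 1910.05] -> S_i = 1.09*(-6.47)^i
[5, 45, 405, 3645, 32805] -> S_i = 5*9^i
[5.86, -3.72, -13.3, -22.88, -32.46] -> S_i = 5.86 + -9.58*i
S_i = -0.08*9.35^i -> [-0.08, -0.75, -6.99, -65.39, -611.42]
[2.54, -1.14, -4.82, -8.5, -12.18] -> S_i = 2.54 + -3.68*i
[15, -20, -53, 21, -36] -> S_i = Random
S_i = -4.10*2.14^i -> [-4.1, -8.77, -18.78, -40.18, -85.99]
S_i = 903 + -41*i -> [903, 862, 821, 780, 739]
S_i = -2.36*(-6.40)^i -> [-2.36, 15.1, -96.67, 618.66, -3959.42]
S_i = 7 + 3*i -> [7, 10, 13, 16, 19]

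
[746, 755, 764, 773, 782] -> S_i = 746 + 9*i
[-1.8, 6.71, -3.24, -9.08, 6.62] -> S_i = Random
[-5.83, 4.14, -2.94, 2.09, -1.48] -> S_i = -5.83*(-0.71)^i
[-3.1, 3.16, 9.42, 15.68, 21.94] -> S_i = -3.10 + 6.26*i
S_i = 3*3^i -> [3, 9, 27, 81, 243]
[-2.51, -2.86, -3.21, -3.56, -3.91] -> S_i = -2.51 + -0.35*i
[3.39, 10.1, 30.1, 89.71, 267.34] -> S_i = 3.39*2.98^i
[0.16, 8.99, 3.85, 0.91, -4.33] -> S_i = Random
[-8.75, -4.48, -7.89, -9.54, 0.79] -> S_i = Random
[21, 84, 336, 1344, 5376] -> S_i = 21*4^i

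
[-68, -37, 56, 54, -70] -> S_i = Random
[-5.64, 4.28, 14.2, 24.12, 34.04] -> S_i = -5.64 + 9.92*i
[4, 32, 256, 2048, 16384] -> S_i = 4*8^i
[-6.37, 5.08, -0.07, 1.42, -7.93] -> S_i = Random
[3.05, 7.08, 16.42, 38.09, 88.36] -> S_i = 3.05*2.32^i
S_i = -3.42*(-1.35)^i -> [-3.42, 4.62, -6.23, 8.41, -11.36]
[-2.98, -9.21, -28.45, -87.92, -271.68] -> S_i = -2.98*3.09^i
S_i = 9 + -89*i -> [9, -80, -169, -258, -347]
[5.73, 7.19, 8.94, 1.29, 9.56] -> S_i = Random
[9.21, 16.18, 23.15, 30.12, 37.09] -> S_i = 9.21 + 6.97*i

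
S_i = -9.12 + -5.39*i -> [-9.12, -14.51, -19.9, -25.29, -30.68]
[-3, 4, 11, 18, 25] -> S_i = -3 + 7*i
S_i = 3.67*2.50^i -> [3.67, 9.18, 22.94, 57.34, 143.36]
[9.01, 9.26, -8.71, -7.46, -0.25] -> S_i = Random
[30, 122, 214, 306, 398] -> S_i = 30 + 92*i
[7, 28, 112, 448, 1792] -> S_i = 7*4^i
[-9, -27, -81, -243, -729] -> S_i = -9*3^i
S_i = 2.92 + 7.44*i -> [2.92, 10.36, 17.8, 25.24, 32.68]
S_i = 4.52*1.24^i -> [4.52, 5.6, 6.95, 8.62, 10.69]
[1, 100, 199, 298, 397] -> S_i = 1 + 99*i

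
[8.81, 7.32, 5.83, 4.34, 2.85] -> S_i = 8.81 + -1.49*i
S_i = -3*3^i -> [-3, -9, -27, -81, -243]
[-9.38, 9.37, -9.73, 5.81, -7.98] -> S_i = Random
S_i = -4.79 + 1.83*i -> [-4.79, -2.96, -1.13, 0.7, 2.53]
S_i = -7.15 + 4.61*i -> [-7.15, -2.54, 2.07, 6.68, 11.29]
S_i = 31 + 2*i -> [31, 33, 35, 37, 39]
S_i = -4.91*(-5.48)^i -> [-4.91, 26.91, -147.45, 808.02, -4427.96]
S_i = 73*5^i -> [73, 365, 1825, 9125, 45625]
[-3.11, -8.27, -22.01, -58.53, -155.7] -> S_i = -3.11*2.66^i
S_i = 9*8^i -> [9, 72, 576, 4608, 36864]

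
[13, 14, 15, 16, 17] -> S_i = 13 + 1*i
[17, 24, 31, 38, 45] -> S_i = 17 + 7*i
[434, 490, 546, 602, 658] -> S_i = 434 + 56*i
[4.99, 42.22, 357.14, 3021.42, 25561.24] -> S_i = 4.99*8.46^i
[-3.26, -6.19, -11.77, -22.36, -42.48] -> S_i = -3.26*1.90^i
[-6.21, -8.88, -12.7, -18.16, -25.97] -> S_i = -6.21*1.43^i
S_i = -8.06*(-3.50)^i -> [-8.06, 28.21, -98.74, 345.57, -1209.5]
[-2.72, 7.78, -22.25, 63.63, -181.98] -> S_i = -2.72*(-2.86)^i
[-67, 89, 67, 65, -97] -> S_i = Random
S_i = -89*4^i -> [-89, -356, -1424, -5696, -22784]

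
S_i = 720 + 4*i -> [720, 724, 728, 732, 736]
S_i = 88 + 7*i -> [88, 95, 102, 109, 116]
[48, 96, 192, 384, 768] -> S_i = 48*2^i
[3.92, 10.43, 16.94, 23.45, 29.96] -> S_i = 3.92 + 6.51*i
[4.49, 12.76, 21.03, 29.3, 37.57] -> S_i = 4.49 + 8.27*i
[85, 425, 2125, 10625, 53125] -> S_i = 85*5^i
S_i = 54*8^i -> [54, 432, 3456, 27648, 221184]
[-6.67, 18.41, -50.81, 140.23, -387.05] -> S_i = -6.67*(-2.76)^i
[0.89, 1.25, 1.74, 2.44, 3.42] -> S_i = 0.89*1.40^i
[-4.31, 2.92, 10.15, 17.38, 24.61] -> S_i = -4.31 + 7.23*i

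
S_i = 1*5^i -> [1, 5, 25, 125, 625]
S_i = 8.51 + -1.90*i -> [8.51, 6.61, 4.71, 2.81, 0.91]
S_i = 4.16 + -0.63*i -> [4.16, 3.53, 2.9, 2.27, 1.64]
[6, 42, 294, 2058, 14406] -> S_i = 6*7^i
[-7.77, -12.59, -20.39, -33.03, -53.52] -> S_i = -7.77*1.62^i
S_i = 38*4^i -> [38, 152, 608, 2432, 9728]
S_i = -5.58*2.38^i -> [-5.58, -13.28, -31.61, -75.23, -179.04]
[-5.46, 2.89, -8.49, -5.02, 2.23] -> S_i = Random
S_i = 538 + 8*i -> [538, 546, 554, 562, 570]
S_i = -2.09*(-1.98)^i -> [-2.09, 4.14, -8.19, 16.22, -32.12]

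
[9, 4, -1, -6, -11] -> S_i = 9 + -5*i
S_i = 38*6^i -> [38, 228, 1368, 8208, 49248]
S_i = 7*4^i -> [7, 28, 112, 448, 1792]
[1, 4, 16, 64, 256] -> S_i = 1*4^i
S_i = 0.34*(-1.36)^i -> [0.34, -0.46, 0.63, -0.86, 1.16]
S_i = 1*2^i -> [1, 2, 4, 8, 16]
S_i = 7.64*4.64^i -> [7.64, 35.45, 164.49, 763.22, 3541.32]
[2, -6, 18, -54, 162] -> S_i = 2*-3^i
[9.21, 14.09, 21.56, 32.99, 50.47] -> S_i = 9.21*1.53^i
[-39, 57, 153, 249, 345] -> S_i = -39 + 96*i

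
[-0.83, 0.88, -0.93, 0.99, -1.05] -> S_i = -0.83*(-1.06)^i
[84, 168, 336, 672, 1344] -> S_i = 84*2^i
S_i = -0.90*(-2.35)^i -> [-0.9, 2.12, -4.97, 11.68, -27.45]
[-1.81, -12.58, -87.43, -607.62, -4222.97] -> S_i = -1.81*6.95^i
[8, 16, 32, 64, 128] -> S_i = 8*2^i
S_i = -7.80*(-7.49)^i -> [-7.8, 58.42, -437.58, 3277.48, -24548.33]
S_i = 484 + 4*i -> [484, 488, 492, 496, 500]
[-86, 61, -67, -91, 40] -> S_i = Random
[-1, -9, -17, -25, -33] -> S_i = -1 + -8*i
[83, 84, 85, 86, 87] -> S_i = 83 + 1*i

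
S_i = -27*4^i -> [-27, -108, -432, -1728, -6912]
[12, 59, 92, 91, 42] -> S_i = Random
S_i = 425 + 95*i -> [425, 520, 615, 710, 805]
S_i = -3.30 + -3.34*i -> [-3.3, -6.64, -9.98, -13.32, -16.66]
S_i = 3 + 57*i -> [3, 60, 117, 174, 231]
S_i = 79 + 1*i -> [79, 80, 81, 82, 83]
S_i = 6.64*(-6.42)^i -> [6.64, -42.63, 273.68, -1757.01, 11279.98]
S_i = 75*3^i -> [75, 225, 675, 2025, 6075]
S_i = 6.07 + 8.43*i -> [6.07, 14.5, 22.93, 31.36, 39.79]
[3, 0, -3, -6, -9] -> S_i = 3 + -3*i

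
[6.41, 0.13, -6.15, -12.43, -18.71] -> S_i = 6.41 + -6.28*i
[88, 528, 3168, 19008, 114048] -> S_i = 88*6^i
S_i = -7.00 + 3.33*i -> [-7.0, -3.67, -0.34, 2.99, 6.32]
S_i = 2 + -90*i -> [2, -88, -178, -268, -358]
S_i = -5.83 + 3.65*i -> [-5.83, -2.18, 1.47, 5.12, 8.77]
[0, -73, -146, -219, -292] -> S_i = 0 + -73*i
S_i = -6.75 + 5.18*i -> [-6.75, -1.57, 3.61, 8.79, 13.97]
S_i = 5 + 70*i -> [5, 75, 145, 215, 285]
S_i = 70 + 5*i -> [70, 75, 80, 85, 90]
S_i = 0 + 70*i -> [0, 70, 140, 210, 280]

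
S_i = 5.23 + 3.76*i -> [5.23, 8.99, 12.75, 16.51, 20.27]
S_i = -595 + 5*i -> [-595, -590, -585, -580, -575]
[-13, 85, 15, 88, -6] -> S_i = Random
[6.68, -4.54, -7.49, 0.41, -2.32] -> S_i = Random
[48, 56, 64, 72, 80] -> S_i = 48 + 8*i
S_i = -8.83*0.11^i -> [-8.83, -0.97, -0.11, -0.01, -0.0]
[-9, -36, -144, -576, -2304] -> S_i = -9*4^i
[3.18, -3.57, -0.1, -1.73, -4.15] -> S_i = Random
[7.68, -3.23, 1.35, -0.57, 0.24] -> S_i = 7.68*(-0.42)^i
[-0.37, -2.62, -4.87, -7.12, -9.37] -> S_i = -0.37 + -2.25*i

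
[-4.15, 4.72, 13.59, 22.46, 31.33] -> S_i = -4.15 + 8.87*i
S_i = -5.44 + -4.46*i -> [-5.44, -9.9, -14.36, -18.82, -23.28]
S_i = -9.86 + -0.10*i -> [-9.86, -9.96, -10.06, -10.16, -10.26]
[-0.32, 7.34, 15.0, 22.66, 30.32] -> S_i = -0.32 + 7.66*i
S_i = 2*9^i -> [2, 18, 162, 1458, 13122]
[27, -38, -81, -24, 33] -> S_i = Random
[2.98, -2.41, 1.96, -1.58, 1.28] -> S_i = 2.98*(-0.81)^i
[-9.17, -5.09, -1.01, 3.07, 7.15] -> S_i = -9.17 + 4.08*i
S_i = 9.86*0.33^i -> [9.86, 3.25, 1.07, 0.35, 0.12]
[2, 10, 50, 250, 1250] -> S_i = 2*5^i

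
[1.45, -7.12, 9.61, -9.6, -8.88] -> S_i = Random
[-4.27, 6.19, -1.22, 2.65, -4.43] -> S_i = Random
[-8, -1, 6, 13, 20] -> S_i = -8 + 7*i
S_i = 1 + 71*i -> [1, 72, 143, 214, 285]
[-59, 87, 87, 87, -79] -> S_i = Random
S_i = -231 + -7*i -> [-231, -238, -245, -252, -259]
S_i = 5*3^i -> [5, 15, 45, 135, 405]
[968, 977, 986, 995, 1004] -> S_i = 968 + 9*i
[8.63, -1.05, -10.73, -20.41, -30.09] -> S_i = 8.63 + -9.68*i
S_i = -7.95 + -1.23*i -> [-7.95, -9.18, -10.41, -11.64, -12.87]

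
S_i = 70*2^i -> [70, 140, 280, 560, 1120]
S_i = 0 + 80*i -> [0, 80, 160, 240, 320]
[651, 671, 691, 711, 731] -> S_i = 651 + 20*i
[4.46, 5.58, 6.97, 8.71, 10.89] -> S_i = 4.46*1.25^i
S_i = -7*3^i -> [-7, -21, -63, -189, -567]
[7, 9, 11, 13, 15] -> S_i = 7 + 2*i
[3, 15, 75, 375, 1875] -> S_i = 3*5^i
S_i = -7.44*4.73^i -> [-7.44, -35.19, -166.45, -787.33, -3724.07]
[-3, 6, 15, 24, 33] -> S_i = -3 + 9*i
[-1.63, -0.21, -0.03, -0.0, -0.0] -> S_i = -1.63*0.13^i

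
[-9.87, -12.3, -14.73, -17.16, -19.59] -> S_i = -9.87 + -2.43*i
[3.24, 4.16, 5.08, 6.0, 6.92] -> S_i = 3.24 + 0.92*i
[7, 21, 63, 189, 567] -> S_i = 7*3^i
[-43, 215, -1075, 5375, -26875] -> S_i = -43*-5^i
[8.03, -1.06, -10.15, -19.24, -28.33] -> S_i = 8.03 + -9.09*i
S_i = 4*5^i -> [4, 20, 100, 500, 2500]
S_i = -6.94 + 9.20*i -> [-6.94, 2.26, 11.46, 20.66, 29.86]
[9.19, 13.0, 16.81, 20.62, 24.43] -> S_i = 9.19 + 3.81*i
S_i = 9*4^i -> [9, 36, 144, 576, 2304]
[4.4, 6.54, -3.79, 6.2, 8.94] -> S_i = Random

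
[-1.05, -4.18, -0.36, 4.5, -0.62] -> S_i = Random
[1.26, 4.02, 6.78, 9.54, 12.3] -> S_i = 1.26 + 2.76*i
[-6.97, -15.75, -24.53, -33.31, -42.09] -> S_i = -6.97 + -8.78*i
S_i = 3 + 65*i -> [3, 68, 133, 198, 263]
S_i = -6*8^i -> [-6, -48, -384, -3072, -24576]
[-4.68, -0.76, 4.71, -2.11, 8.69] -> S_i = Random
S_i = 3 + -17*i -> [3, -14, -31, -48, -65]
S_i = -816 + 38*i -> [-816, -778, -740, -702, -664]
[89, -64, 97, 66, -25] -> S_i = Random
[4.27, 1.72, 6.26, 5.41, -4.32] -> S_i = Random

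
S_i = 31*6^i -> [31, 186, 1116, 6696, 40176]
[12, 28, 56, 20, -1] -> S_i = Random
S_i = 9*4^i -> [9, 36, 144, 576, 2304]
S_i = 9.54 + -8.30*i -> [9.54, 1.24, -7.06, -15.36, -23.66]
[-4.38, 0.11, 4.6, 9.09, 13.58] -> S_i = -4.38 + 4.49*i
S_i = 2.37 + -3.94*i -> [2.37, -1.57, -5.51, -9.45, -13.39]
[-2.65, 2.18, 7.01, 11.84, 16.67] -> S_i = -2.65 + 4.83*i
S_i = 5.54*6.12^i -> [5.54, 33.9, 207.5, 1269.88, 7771.69]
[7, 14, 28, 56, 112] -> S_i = 7*2^i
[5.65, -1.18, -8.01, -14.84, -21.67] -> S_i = 5.65 + -6.83*i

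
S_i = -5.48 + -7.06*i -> [-5.48, -12.54, -19.6, -26.66, -33.72]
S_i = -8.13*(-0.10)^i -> [-8.13, 0.81, -0.08, 0.01, -0.0]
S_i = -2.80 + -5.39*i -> [-2.8, -8.19, -13.58, -18.97, -24.36]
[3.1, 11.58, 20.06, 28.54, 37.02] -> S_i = 3.10 + 8.48*i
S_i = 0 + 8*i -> [0, 8, 16, 24, 32]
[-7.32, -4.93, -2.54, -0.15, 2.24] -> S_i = -7.32 + 2.39*i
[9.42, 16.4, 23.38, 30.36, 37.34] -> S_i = 9.42 + 6.98*i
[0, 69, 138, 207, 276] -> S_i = 0 + 69*i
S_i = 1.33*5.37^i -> [1.33, 7.14, 38.35, 205.96, 1105.98]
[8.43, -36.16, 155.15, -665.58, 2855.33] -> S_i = 8.43*(-4.29)^i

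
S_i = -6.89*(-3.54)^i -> [-6.89, 24.39, -86.34, 305.65, -1082.01]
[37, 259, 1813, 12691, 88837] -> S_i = 37*7^i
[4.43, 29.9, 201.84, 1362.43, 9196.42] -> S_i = 4.43*6.75^i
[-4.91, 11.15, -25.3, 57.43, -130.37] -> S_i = -4.91*(-2.27)^i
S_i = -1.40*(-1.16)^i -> [-1.4, 1.62, -1.88, 2.19, -2.53]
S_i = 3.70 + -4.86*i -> [3.7, -1.16, -6.02, -10.88, -15.74]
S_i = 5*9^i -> [5, 45, 405, 3645, 32805]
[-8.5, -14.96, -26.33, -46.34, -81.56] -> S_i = -8.50*1.76^i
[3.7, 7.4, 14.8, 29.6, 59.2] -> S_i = 3.70*2.00^i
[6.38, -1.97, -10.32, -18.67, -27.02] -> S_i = 6.38 + -8.35*i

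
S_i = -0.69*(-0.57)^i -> [-0.69, 0.39, -0.22, 0.13, -0.07]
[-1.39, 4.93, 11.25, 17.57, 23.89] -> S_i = -1.39 + 6.32*i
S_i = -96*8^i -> [-96, -768, -6144, -49152, -393216]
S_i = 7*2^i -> [7, 14, 28, 56, 112]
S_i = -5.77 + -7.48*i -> [-5.77, -13.25, -20.73, -28.21, -35.69]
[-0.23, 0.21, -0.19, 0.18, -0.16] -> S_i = -0.23*(-0.92)^i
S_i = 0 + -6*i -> [0, -6, -12, -18, -24]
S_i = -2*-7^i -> [-2, 14, -98, 686, -4802]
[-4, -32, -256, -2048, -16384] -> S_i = -4*8^i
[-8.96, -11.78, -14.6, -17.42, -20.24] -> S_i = -8.96 + -2.82*i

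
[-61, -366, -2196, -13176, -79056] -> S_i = -61*6^i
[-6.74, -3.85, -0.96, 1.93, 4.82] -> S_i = -6.74 + 2.89*i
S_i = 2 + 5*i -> [2, 7, 12, 17, 22]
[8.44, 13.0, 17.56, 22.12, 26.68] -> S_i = 8.44 + 4.56*i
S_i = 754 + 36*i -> [754, 790, 826, 862, 898]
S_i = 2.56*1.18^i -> [2.56, 3.02, 3.56, 4.21, 4.96]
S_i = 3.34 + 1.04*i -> [3.34, 4.38, 5.42, 6.46, 7.5]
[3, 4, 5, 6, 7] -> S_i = 3 + 1*i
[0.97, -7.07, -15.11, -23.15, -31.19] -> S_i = 0.97 + -8.04*i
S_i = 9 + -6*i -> [9, 3, -3, -9, -15]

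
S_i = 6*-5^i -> [6, -30, 150, -750, 3750]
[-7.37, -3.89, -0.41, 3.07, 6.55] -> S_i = -7.37 + 3.48*i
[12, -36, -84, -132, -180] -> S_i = 12 + -48*i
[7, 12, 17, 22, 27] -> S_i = 7 + 5*i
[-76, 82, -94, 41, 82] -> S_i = Random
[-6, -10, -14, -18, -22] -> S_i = -6 + -4*i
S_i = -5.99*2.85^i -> [-5.99, -17.07, -48.65, -138.66, -395.19]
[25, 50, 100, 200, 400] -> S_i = 25*2^i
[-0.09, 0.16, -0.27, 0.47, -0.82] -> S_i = -0.09*(-1.74)^i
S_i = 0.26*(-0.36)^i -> [0.26, -0.09, 0.03, -0.01, 0.0]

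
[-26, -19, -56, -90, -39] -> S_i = Random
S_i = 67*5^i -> [67, 335, 1675, 8375, 41875]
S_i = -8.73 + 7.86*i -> [-8.73, -0.87, 6.99, 14.85, 22.71]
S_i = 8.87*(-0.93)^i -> [8.87, -8.25, 7.67, -7.13, 6.64]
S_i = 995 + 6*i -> [995, 1001, 1007, 1013, 1019]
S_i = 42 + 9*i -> [42, 51, 60, 69, 78]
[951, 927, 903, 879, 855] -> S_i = 951 + -24*i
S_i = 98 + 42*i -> [98, 140, 182, 224, 266]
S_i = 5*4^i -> [5, 20, 80, 320, 1280]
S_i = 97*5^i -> [97, 485, 2425, 12125, 60625]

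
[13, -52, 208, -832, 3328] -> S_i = 13*-4^i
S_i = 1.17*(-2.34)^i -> [1.17, -2.74, 6.41, -14.99, 35.08]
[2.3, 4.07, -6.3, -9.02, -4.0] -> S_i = Random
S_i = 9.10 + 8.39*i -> [9.1, 17.49, 25.88, 34.27, 42.66]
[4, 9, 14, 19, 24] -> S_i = 4 + 5*i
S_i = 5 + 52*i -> [5, 57, 109, 161, 213]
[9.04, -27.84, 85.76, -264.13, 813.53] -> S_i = 9.04*(-3.08)^i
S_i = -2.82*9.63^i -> [-2.82, -27.16, -261.52, -2518.42, -24252.37]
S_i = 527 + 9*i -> [527, 536, 545, 554, 563]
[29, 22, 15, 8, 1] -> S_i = 29 + -7*i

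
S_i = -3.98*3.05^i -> [-3.98, -12.14, -37.02, -112.92, -344.42]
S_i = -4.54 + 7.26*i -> [-4.54, 2.72, 9.98, 17.24, 24.5]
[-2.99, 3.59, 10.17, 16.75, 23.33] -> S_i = -2.99 + 6.58*i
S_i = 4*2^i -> [4, 8, 16, 32, 64]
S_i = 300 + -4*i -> [300, 296, 292, 288, 284]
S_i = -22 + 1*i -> [-22, -21, -20, -19, -18]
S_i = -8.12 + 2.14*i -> [-8.12, -5.98, -3.84, -1.7, 0.44]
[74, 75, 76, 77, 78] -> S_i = 74 + 1*i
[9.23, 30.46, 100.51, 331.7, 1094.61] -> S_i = 9.23*3.30^i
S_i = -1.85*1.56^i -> [-1.85, -2.89, -4.5, -7.02, -10.96]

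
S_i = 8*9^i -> [8, 72, 648, 5832, 52488]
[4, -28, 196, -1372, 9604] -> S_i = 4*-7^i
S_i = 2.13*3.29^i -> [2.13, 7.01, 23.06, 75.85, 249.55]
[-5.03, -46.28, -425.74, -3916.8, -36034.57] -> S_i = -5.03*9.20^i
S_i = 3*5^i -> [3, 15, 75, 375, 1875]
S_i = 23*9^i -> [23, 207, 1863, 16767, 150903]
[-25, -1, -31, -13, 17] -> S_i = Random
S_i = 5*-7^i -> [5, -35, 245, -1715, 12005]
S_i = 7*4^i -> [7, 28, 112, 448, 1792]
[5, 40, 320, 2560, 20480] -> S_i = 5*8^i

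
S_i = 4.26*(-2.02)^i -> [4.26, -8.61, 17.38, -35.11, 70.93]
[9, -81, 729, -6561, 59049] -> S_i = 9*-9^i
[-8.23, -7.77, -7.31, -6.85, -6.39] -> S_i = -8.23 + 0.46*i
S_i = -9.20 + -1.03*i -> [-9.2, -10.23, -11.26, -12.29, -13.32]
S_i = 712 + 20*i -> [712, 732, 752, 772, 792]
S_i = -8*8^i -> [-8, -64, -512, -4096, -32768]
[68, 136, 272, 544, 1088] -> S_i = 68*2^i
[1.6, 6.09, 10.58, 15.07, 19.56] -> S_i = 1.60 + 4.49*i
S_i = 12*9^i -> [12, 108, 972, 8748, 78732]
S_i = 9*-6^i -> [9, -54, 324, -1944, 11664]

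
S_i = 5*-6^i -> [5, -30, 180, -1080, 6480]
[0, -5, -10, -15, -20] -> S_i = 0 + -5*i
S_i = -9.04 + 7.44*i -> [-9.04, -1.6, 5.84, 13.28, 20.72]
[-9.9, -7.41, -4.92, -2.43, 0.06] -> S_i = -9.90 + 2.49*i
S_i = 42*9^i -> [42, 378, 3402, 30618, 275562]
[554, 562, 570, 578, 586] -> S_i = 554 + 8*i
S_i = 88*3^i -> [88, 264, 792, 2376, 7128]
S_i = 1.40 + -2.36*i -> [1.4, -0.96, -3.32, -5.68, -8.04]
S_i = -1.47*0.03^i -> [-1.47, -0.04, -0.0, -0.0, -0.0]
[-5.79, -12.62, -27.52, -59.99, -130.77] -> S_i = -5.79*2.18^i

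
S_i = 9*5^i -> [9, 45, 225, 1125, 5625]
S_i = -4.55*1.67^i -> [-4.55, -7.6, -12.69, -21.19, -35.39]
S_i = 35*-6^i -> [35, -210, 1260, -7560, 45360]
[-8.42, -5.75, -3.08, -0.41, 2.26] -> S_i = -8.42 + 2.67*i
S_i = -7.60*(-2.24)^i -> [-7.6, 17.02, -38.13, 85.42, -191.34]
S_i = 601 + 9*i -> [601, 610, 619, 628, 637]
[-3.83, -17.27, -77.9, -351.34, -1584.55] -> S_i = -3.83*4.51^i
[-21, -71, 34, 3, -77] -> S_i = Random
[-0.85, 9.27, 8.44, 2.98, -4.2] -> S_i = Random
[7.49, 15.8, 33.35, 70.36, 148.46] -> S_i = 7.49*2.11^i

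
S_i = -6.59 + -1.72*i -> [-6.59, -8.31, -10.03, -11.75, -13.47]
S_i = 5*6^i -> [5, 30, 180, 1080, 6480]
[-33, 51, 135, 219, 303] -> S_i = -33 + 84*i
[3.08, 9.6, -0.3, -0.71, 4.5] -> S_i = Random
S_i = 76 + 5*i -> [76, 81, 86, 91, 96]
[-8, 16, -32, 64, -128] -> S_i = -8*-2^i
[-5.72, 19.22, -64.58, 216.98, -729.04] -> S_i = -5.72*(-3.36)^i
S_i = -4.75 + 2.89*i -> [-4.75, -1.86, 1.03, 3.92, 6.81]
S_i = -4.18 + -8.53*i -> [-4.18, -12.71, -21.24, -29.77, -38.3]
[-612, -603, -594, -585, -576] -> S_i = -612 + 9*i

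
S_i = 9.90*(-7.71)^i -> [9.9, -76.33, 588.5, -4537.31, 34982.65]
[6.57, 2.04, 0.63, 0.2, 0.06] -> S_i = 6.57*0.31^i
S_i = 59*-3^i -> [59, -177, 531, -1593, 4779]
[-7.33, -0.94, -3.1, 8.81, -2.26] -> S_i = Random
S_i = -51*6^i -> [-51, -306, -1836, -11016, -66096]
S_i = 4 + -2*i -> [4, 2, 0, -2, -4]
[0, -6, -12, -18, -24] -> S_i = 0 + -6*i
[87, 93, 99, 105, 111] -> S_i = 87 + 6*i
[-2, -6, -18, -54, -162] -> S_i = -2*3^i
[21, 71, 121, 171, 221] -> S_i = 21 + 50*i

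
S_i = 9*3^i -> [9, 27, 81, 243, 729]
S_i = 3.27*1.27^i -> [3.27, 4.15, 5.27, 6.7, 8.51]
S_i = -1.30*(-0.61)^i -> [-1.3, 0.79, -0.48, 0.3, -0.18]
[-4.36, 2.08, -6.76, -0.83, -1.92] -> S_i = Random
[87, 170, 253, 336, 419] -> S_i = 87 + 83*i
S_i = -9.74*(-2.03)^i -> [-9.74, 19.77, -40.14, 81.48, -165.4]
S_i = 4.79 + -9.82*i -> [4.79, -5.03, -14.85, -24.67, -34.49]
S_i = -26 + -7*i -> [-26, -33, -40, -47, -54]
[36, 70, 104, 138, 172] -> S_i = 36 + 34*i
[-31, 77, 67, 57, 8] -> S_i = Random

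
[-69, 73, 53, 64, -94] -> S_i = Random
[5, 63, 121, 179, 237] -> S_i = 5 + 58*i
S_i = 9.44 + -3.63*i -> [9.44, 5.81, 2.18, -1.45, -5.08]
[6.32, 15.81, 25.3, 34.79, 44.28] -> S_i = 6.32 + 9.49*i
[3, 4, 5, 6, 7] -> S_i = 3 + 1*i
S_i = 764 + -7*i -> [764, 757, 750, 743, 736]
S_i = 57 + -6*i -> [57, 51, 45, 39, 33]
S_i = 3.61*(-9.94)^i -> [3.61, -35.88, 356.68, -3545.41, 35241.37]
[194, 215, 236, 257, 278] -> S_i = 194 + 21*i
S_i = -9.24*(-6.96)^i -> [-9.24, 64.31, -447.6, 3115.3, -21682.48]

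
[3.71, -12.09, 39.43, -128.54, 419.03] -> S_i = 3.71*(-3.26)^i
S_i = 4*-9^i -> [4, -36, 324, -2916, 26244]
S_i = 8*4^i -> [8, 32, 128, 512, 2048]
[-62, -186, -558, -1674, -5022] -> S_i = -62*3^i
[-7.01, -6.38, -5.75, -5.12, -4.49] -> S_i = -7.01 + 0.63*i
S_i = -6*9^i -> [-6, -54, -486, -4374, -39366]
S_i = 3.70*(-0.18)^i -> [3.7, -0.67, 0.12, -0.02, 0.0]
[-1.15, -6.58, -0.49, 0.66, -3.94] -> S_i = Random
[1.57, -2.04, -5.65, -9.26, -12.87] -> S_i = 1.57 + -3.61*i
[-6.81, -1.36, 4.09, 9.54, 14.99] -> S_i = -6.81 + 5.45*i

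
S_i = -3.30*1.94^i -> [-3.3, -6.4, -12.42, -24.09, -46.74]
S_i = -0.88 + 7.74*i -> [-0.88, 6.86, 14.6, 22.34, 30.08]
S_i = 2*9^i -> [2, 18, 162, 1458, 13122]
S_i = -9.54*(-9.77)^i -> [-9.54, 93.21, -910.62, 8896.76, -86921.38]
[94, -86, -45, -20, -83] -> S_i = Random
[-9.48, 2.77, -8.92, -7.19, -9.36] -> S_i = Random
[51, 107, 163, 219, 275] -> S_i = 51 + 56*i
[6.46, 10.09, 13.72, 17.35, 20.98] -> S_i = 6.46 + 3.63*i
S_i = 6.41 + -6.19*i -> [6.41, 0.22, -5.97, -12.16, -18.35]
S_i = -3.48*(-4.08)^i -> [-3.48, 14.2, -57.93, 236.35, -964.32]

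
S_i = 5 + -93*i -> [5, -88, -181, -274, -367]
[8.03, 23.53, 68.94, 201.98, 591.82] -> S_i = 8.03*2.93^i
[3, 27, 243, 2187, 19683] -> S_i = 3*9^i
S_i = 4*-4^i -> [4, -16, 64, -256, 1024]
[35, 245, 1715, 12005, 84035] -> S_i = 35*7^i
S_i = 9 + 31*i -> [9, 40, 71, 102, 133]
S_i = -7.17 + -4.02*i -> [-7.17, -11.19, -15.21, -19.23, -23.25]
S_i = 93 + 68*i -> [93, 161, 229, 297, 365]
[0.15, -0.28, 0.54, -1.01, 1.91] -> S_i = 0.15*(-1.89)^i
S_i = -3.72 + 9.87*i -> [-3.72, 6.15, 16.02, 25.89, 35.76]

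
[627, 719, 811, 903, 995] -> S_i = 627 + 92*i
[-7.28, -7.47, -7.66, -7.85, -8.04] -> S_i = -7.28 + -0.19*i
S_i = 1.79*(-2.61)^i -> [1.79, -4.67, 12.19, -31.83, 83.06]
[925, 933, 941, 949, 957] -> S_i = 925 + 8*i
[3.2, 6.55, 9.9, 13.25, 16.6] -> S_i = 3.20 + 3.35*i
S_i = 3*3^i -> [3, 9, 27, 81, 243]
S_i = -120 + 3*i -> [-120, -117, -114, -111, -108]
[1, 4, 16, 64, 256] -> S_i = 1*4^i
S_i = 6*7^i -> [6, 42, 294, 2058, 14406]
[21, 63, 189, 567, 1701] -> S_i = 21*3^i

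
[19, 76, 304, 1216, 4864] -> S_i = 19*4^i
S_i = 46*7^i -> [46, 322, 2254, 15778, 110446]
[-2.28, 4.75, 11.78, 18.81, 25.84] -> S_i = -2.28 + 7.03*i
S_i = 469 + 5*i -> [469, 474, 479, 484, 489]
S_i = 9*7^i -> [9, 63, 441, 3087, 21609]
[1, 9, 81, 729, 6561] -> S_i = 1*9^i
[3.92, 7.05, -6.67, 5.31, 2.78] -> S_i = Random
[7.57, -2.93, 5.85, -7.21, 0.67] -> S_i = Random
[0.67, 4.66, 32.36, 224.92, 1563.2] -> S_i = 0.67*6.95^i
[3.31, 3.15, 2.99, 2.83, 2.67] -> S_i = 3.31 + -0.16*i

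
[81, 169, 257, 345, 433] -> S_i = 81 + 88*i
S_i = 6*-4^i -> [6, -24, 96, -384, 1536]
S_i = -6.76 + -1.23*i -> [-6.76, -7.99, -9.22, -10.45, -11.68]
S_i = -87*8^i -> [-87, -696, -5568, -44544, -356352]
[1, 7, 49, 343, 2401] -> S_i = 1*7^i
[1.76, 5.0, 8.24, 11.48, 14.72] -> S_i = 1.76 + 3.24*i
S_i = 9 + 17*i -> [9, 26, 43, 60, 77]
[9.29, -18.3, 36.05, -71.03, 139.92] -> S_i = 9.29*(-1.97)^i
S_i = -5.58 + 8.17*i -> [-5.58, 2.59, 10.76, 18.93, 27.1]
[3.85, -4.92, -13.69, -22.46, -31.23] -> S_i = 3.85 + -8.77*i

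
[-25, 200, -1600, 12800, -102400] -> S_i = -25*-8^i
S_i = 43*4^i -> [43, 172, 688, 2752, 11008]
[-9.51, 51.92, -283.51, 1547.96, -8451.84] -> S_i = -9.51*(-5.46)^i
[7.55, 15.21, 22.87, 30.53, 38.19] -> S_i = 7.55 + 7.66*i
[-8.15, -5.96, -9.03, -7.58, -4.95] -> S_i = Random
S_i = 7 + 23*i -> [7, 30, 53, 76, 99]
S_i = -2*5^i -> [-2, -10, -50, -250, -1250]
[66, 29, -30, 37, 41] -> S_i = Random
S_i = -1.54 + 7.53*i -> [-1.54, 5.99, 13.52, 21.05, 28.58]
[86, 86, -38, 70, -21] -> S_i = Random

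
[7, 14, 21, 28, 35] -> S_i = 7 + 7*i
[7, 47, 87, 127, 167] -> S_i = 7 + 40*i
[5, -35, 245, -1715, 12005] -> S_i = 5*-7^i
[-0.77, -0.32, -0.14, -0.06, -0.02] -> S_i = -0.77*0.42^i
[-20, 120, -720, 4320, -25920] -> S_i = -20*-6^i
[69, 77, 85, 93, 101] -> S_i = 69 + 8*i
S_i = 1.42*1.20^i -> [1.42, 1.7, 2.04, 2.45, 2.94]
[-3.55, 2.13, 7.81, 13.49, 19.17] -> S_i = -3.55 + 5.68*i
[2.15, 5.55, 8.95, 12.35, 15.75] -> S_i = 2.15 + 3.40*i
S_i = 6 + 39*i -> [6, 45, 84, 123, 162]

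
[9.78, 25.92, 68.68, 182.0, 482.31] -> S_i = 9.78*2.65^i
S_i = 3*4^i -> [3, 12, 48, 192, 768]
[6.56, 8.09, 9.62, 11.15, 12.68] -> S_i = 6.56 + 1.53*i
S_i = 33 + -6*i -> [33, 27, 21, 15, 9]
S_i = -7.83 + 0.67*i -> [-7.83, -7.16, -6.49, -5.82, -5.15]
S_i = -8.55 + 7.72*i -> [-8.55, -0.83, 6.89, 14.61, 22.33]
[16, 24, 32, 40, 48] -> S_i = 16 + 8*i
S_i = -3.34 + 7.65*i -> [-3.34, 4.31, 11.96, 19.61, 27.26]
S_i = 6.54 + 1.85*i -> [6.54, 8.39, 10.24, 12.09, 13.94]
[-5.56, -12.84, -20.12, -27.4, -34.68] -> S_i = -5.56 + -7.28*i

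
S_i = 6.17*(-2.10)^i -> [6.17, -12.96, 27.21, -57.14, 119.99]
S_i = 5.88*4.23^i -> [5.88, 24.87, 105.21, 445.04, 1882.52]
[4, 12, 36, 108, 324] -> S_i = 4*3^i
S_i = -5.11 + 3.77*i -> [-5.11, -1.34, 2.43, 6.2, 9.97]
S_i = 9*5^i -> [9, 45, 225, 1125, 5625]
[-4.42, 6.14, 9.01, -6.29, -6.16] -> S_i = Random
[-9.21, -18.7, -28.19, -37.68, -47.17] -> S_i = -9.21 + -9.49*i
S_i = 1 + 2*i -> [1, 3, 5, 7, 9]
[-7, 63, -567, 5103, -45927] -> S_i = -7*-9^i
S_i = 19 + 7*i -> [19, 26, 33, 40, 47]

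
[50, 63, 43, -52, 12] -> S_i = Random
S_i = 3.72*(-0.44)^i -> [3.72, -1.64, 0.72, -0.32, 0.14]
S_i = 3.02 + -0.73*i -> [3.02, 2.29, 1.56, 0.83, 0.1]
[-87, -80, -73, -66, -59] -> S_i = -87 + 7*i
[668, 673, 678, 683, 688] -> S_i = 668 + 5*i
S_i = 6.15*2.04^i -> [6.15, 12.55, 25.59, 52.21, 106.51]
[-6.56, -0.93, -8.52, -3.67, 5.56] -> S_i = Random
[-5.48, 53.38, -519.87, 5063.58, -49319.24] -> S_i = -5.48*(-9.74)^i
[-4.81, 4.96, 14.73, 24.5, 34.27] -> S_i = -4.81 + 9.77*i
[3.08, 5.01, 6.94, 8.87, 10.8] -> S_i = 3.08 + 1.93*i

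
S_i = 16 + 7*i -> [16, 23, 30, 37, 44]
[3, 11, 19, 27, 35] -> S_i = 3 + 8*i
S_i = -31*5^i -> [-31, -155, -775, -3875, -19375]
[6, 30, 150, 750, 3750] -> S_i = 6*5^i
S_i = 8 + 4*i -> [8, 12, 16, 20, 24]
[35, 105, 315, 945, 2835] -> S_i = 35*3^i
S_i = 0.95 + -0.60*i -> [0.95, 0.35, -0.25, -0.85, -1.45]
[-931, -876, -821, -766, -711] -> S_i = -931 + 55*i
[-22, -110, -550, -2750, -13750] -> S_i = -22*5^i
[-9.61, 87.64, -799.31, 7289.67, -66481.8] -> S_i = -9.61*(-9.12)^i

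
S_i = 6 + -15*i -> [6, -9, -24, -39, -54]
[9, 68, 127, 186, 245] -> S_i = 9 + 59*i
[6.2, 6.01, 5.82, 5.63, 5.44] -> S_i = 6.20 + -0.19*i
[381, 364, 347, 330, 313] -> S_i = 381 + -17*i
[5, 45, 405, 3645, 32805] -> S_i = 5*9^i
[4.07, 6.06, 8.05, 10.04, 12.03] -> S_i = 4.07 + 1.99*i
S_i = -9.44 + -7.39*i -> [-9.44, -16.83, -24.22, -31.61, -39.0]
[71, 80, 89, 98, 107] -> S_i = 71 + 9*i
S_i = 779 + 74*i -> [779, 853, 927, 1001, 1075]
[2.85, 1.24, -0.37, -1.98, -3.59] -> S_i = 2.85 + -1.61*i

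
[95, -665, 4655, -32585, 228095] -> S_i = 95*-7^i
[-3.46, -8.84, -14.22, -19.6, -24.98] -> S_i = -3.46 + -5.38*i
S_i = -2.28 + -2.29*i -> [-2.28, -4.57, -6.86, -9.15, -11.44]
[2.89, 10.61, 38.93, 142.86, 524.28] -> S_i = 2.89*3.67^i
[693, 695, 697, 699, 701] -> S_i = 693 + 2*i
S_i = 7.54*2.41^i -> [7.54, 18.17, 43.79, 105.54, 254.35]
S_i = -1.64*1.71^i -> [-1.64, -2.8, -4.8, -8.2, -14.02]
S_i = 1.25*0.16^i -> [1.25, 0.2, 0.03, 0.01, 0.0]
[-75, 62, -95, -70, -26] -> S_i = Random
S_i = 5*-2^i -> [5, -10, 20, -40, 80]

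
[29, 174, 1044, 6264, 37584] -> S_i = 29*6^i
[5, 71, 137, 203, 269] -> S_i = 5 + 66*i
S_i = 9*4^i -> [9, 36, 144, 576, 2304]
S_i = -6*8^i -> [-6, -48, -384, -3072, -24576]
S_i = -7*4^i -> [-7, -28, -112, -448, -1792]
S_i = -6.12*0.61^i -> [-6.12, -3.73, -2.28, -1.39, -0.85]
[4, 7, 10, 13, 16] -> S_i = 4 + 3*i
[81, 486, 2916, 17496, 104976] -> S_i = 81*6^i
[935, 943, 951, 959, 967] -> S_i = 935 + 8*i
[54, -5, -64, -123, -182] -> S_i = 54 + -59*i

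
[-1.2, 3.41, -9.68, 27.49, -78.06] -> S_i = -1.20*(-2.84)^i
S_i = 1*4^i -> [1, 4, 16, 64, 256]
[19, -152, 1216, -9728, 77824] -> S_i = 19*-8^i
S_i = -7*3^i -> [-7, -21, -63, -189, -567]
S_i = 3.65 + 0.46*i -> [3.65, 4.11, 4.57, 5.03, 5.49]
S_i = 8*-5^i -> [8, -40, 200, -1000, 5000]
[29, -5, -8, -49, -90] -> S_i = Random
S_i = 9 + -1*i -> [9, 8, 7, 6, 5]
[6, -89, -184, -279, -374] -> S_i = 6 + -95*i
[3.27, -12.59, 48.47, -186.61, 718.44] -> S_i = 3.27*(-3.85)^i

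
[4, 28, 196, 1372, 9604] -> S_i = 4*7^i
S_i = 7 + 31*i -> [7, 38, 69, 100, 131]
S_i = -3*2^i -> [-3, -6, -12, -24, -48]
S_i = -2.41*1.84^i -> [-2.41, -4.43, -8.16, -15.01, -27.62]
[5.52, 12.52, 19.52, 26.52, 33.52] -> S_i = 5.52 + 7.00*i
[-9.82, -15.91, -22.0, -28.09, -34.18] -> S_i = -9.82 + -6.09*i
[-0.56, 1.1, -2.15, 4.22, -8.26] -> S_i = -0.56*(-1.96)^i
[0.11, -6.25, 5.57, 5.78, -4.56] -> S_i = Random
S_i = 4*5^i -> [4, 20, 100, 500, 2500]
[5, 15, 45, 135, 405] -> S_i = 5*3^i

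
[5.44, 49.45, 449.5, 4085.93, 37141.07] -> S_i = 5.44*9.09^i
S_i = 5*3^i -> [5, 15, 45, 135, 405]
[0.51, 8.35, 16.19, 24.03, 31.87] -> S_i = 0.51 + 7.84*i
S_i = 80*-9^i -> [80, -720, 6480, -58320, 524880]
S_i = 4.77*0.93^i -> [4.77, 4.44, 4.13, 3.84, 3.57]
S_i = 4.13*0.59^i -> [4.13, 2.44, 1.44, 0.85, 0.5]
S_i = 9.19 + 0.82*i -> [9.19, 10.01, 10.83, 11.65, 12.47]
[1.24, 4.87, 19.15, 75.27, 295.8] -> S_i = 1.24*3.93^i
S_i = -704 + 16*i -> [-704, -688, -672, -656, -640]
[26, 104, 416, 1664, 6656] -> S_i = 26*4^i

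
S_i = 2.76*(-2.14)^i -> [2.76, -5.91, 12.64, -27.05, 57.88]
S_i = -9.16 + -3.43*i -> [-9.16, -12.59, -16.02, -19.45, -22.88]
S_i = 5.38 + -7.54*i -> [5.38, -2.16, -9.7, -17.24, -24.78]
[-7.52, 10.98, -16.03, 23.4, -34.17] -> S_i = -7.52*(-1.46)^i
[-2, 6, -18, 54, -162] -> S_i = -2*-3^i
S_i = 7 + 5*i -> [7, 12, 17, 22, 27]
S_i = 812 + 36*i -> [812, 848, 884, 920, 956]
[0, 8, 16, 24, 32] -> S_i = 0 + 8*i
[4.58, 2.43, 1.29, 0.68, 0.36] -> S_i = 4.58*0.53^i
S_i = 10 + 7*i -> [10, 17, 24, 31, 38]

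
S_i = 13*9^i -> [13, 117, 1053, 9477, 85293]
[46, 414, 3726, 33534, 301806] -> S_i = 46*9^i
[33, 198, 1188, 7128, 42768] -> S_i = 33*6^i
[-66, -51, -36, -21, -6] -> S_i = -66 + 15*i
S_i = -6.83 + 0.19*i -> [-6.83, -6.64, -6.45, -6.26, -6.07]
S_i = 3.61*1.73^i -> [3.61, 6.25, 10.8, 18.69, 32.34]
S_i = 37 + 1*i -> [37, 38, 39, 40, 41]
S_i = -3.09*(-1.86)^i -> [-3.09, 5.75, -10.69, 19.88, -36.98]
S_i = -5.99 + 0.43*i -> [-5.99, -5.56, -5.13, -4.7, -4.27]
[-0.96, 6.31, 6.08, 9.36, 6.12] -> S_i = Random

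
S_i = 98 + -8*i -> [98, 90, 82, 74, 66]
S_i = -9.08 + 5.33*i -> [-9.08, -3.75, 1.58, 6.91, 12.24]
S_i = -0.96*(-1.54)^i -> [-0.96, 1.48, -2.28, 3.51, -5.4]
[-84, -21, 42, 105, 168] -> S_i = -84 + 63*i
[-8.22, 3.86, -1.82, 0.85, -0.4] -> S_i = -8.22*(-0.47)^i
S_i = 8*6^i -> [8, 48, 288, 1728, 10368]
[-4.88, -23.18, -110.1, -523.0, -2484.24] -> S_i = -4.88*4.75^i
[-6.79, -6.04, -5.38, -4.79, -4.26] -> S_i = -6.79*0.89^i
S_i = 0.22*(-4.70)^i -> [0.22, -1.03, 4.86, -22.84, 107.35]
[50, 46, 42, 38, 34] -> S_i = 50 + -4*i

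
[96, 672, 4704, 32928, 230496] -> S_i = 96*7^i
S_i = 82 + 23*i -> [82, 105, 128, 151, 174]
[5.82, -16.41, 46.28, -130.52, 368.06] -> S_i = 5.82*(-2.82)^i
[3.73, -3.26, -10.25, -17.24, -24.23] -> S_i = 3.73 + -6.99*i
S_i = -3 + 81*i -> [-3, 78, 159, 240, 321]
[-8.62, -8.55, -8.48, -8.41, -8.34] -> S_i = -8.62 + 0.07*i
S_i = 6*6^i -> [6, 36, 216, 1296, 7776]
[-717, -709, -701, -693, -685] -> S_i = -717 + 8*i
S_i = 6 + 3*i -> [6, 9, 12, 15, 18]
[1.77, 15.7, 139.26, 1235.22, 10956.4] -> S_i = 1.77*8.87^i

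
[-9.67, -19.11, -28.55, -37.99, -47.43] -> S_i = -9.67 + -9.44*i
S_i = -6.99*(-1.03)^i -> [-6.99, 7.2, -7.42, 7.64, -7.87]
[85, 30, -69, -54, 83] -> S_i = Random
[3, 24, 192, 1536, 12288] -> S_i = 3*8^i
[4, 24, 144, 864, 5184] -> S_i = 4*6^i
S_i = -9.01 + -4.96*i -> [-9.01, -13.97, -18.93, -23.89, -28.85]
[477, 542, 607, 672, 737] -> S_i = 477 + 65*i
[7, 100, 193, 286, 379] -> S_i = 7 + 93*i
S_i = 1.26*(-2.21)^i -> [1.26, -2.78, 6.15, -13.6, 30.06]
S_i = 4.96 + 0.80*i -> [4.96, 5.76, 6.56, 7.36, 8.16]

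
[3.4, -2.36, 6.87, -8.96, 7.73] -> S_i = Random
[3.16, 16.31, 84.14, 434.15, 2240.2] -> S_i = 3.16*5.16^i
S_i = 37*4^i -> [37, 148, 592, 2368, 9472]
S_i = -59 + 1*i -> [-59, -58, -57, -56, -55]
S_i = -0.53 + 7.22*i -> [-0.53, 6.69, 13.91, 21.13, 28.35]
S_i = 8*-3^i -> [8, -24, 72, -216, 648]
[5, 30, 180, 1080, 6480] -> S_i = 5*6^i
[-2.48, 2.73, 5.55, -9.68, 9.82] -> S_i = Random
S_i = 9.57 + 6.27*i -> [9.57, 15.84, 22.11, 28.38, 34.65]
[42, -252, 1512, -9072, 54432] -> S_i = 42*-6^i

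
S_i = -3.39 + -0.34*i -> [-3.39, -3.73, -4.07, -4.41, -4.75]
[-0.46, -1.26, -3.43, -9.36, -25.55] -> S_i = -0.46*2.73^i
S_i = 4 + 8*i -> [4, 12, 20, 28, 36]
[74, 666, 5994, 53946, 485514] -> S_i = 74*9^i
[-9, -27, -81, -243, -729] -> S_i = -9*3^i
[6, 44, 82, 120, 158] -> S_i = 6 + 38*i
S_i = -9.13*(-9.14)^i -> [-9.13, 83.45, -762.72, 6971.23, -63717.04]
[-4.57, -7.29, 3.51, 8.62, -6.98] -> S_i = Random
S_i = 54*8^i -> [54, 432, 3456, 27648, 221184]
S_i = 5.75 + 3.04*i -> [5.75, 8.79, 11.83, 14.87, 17.91]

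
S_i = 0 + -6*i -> [0, -6, -12, -18, -24]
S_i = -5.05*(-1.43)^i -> [-5.05, 7.22, -10.33, 14.77, -21.12]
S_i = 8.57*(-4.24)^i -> [8.57, -36.34, 154.07, -653.25, 2769.77]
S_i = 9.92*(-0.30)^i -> [9.92, -2.98, 0.89, -0.27, 0.08]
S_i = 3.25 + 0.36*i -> [3.25, 3.61, 3.97, 4.33, 4.69]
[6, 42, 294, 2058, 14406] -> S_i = 6*7^i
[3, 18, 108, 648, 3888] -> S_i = 3*6^i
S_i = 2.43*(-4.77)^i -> [2.43, -11.59, 55.29, -263.73, 1258.0]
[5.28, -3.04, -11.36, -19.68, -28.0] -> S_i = 5.28 + -8.32*i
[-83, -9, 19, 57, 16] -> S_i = Random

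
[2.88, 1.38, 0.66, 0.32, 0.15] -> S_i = 2.88*0.48^i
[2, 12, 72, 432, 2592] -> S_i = 2*6^i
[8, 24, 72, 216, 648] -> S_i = 8*3^i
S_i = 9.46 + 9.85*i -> [9.46, 19.31, 29.16, 39.01, 48.86]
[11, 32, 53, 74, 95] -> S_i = 11 + 21*i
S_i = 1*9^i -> [1, 9, 81, 729, 6561]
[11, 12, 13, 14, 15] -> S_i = 11 + 1*i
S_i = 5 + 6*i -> [5, 11, 17, 23, 29]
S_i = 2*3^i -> [2, 6, 18, 54, 162]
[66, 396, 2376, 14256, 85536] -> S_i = 66*6^i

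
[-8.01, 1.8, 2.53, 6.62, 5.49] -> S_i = Random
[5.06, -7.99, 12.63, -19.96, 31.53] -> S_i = 5.06*(-1.58)^i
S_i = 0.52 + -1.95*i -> [0.52, -1.43, -3.38, -5.33, -7.28]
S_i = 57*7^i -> [57, 399, 2793, 19551, 136857]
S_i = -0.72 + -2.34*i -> [-0.72, -3.06, -5.4, -7.74, -10.08]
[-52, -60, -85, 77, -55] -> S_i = Random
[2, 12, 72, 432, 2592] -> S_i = 2*6^i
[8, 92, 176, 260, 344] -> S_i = 8 + 84*i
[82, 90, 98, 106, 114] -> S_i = 82 + 8*i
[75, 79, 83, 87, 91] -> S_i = 75 + 4*i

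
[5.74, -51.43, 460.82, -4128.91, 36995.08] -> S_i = 5.74*(-8.96)^i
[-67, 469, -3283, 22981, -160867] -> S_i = -67*-7^i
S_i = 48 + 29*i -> [48, 77, 106, 135, 164]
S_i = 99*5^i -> [99, 495, 2475, 12375, 61875]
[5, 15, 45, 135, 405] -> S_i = 5*3^i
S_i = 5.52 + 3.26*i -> [5.52, 8.78, 12.04, 15.3, 18.56]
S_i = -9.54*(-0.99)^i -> [-9.54, 9.44, -9.35, 9.26, -9.16]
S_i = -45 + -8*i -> [-45, -53, -61, -69, -77]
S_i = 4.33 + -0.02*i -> [4.33, 4.31, 4.29, 4.27, 4.25]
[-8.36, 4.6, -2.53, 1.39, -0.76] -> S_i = -8.36*(-0.55)^i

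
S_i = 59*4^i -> [59, 236, 944, 3776, 15104]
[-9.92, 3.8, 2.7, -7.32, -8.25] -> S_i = Random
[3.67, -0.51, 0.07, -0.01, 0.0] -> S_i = 3.67*(-0.14)^i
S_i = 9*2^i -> [9, 18, 36, 72, 144]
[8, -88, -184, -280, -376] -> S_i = 8 + -96*i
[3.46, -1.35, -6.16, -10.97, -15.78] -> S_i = 3.46 + -4.81*i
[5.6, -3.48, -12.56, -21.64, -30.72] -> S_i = 5.60 + -9.08*i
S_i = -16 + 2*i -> [-16, -14, -12, -10, -8]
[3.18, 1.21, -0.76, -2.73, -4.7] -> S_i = 3.18 + -1.97*i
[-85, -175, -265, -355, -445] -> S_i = -85 + -90*i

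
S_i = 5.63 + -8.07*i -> [5.63, -2.44, -10.51, -18.58, -26.65]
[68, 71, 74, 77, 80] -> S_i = 68 + 3*i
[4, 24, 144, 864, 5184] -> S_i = 4*6^i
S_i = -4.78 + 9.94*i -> [-4.78, 5.16, 15.1, 25.04, 34.98]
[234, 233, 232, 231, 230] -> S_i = 234 + -1*i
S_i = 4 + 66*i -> [4, 70, 136, 202, 268]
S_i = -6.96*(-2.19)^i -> [-6.96, 15.24, -33.38, 73.1, -160.1]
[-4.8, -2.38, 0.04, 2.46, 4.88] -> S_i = -4.80 + 2.42*i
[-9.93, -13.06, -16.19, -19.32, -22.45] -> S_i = -9.93 + -3.13*i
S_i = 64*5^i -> [64, 320, 1600, 8000, 40000]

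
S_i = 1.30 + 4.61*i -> [1.3, 5.91, 10.52, 15.13, 19.74]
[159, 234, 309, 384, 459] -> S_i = 159 + 75*i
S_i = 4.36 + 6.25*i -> [4.36, 10.61, 16.86, 23.11, 29.36]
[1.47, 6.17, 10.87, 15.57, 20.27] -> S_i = 1.47 + 4.70*i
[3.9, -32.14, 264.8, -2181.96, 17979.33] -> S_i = 3.90*(-8.24)^i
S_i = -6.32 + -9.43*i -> [-6.32, -15.75, -25.18, -34.61, -44.04]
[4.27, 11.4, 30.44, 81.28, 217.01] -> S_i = 4.27*2.67^i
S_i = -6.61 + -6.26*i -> [-6.61, -12.87, -19.13, -25.39, -31.65]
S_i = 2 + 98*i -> [2, 100, 198, 296, 394]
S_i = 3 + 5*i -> [3, 8, 13, 18, 23]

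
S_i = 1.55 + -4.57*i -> [1.55, -3.02, -7.59, -12.16, -16.73]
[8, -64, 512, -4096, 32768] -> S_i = 8*-8^i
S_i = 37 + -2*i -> [37, 35, 33, 31, 29]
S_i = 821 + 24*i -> [821, 845, 869, 893, 917]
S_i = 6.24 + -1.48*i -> [6.24, 4.76, 3.28, 1.8, 0.32]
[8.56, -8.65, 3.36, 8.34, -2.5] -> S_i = Random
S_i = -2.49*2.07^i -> [-2.49, -5.15, -10.67, -22.09, -45.72]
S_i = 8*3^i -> [8, 24, 72, 216, 648]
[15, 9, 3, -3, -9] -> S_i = 15 + -6*i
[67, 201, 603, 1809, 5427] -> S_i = 67*3^i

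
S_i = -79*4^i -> [-79, -316, -1264, -5056, -20224]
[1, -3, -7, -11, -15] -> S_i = 1 + -4*i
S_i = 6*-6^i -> [6, -36, 216, -1296, 7776]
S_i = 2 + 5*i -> [2, 7, 12, 17, 22]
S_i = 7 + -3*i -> [7, 4, 1, -2, -5]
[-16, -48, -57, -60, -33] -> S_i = Random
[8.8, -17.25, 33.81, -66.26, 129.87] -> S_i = 8.80*(-1.96)^i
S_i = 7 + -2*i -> [7, 5, 3, 1, -1]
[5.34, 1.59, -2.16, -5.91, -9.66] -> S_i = 5.34 + -3.75*i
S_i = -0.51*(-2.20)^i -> [-0.51, 1.12, -2.47, 5.43, -11.95]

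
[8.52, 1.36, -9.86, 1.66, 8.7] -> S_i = Random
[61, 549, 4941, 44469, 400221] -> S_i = 61*9^i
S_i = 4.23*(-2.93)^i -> [4.23, -12.39, 36.31, -106.4, 311.75]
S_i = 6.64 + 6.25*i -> [6.64, 12.89, 19.14, 25.39, 31.64]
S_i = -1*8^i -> [-1, -8, -64, -512, -4096]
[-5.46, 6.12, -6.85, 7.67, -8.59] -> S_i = -5.46*(-1.12)^i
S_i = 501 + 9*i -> [501, 510, 519, 528, 537]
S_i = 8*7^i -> [8, 56, 392, 2744, 19208]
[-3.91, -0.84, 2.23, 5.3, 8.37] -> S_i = -3.91 + 3.07*i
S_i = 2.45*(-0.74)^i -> [2.45, -1.81, 1.34, -0.99, 0.73]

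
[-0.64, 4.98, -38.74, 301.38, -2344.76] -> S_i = -0.64*(-7.78)^i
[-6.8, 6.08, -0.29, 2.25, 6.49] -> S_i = Random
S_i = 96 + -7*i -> [96, 89, 82, 75, 68]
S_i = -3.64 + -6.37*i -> [-3.64, -10.01, -16.38, -22.75, -29.12]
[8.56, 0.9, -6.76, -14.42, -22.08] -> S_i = 8.56 + -7.66*i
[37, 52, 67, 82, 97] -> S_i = 37 + 15*i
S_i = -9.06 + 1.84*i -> [-9.06, -7.22, -5.38, -3.54, -1.7]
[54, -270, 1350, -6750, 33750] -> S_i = 54*-5^i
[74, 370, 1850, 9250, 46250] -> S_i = 74*5^i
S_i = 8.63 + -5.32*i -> [8.63, 3.31, -2.01, -7.33, -12.65]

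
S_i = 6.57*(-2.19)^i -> [6.57, -14.39, 31.51, -69.01, 151.13]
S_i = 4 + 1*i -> [4, 5, 6, 7, 8]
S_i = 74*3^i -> [74, 222, 666, 1998, 5994]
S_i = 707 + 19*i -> [707, 726, 745, 764, 783]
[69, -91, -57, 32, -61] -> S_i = Random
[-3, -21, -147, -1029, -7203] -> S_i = -3*7^i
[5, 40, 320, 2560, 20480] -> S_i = 5*8^i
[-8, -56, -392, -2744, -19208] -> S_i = -8*7^i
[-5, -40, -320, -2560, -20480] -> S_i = -5*8^i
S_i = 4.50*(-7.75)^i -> [4.5, -34.88, 270.28, -2094.68, 16233.77]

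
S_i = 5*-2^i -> [5, -10, 20, -40, 80]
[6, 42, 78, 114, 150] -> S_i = 6 + 36*i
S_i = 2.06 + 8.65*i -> [2.06, 10.71, 19.36, 28.01, 36.66]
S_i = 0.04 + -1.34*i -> [0.04, -1.3, -2.64, -3.98, -5.32]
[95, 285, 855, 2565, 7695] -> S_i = 95*3^i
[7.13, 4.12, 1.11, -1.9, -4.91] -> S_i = 7.13 + -3.01*i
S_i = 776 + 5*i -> [776, 781, 786, 791, 796]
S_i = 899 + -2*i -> [899, 897, 895, 893, 891]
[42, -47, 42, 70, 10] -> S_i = Random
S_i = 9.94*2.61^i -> [9.94, 25.94, 67.71, 176.73, 461.26]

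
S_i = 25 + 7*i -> [25, 32, 39, 46, 53]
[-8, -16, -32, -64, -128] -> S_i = -8*2^i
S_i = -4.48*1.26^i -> [-4.48, -5.64, -7.11, -8.96, -11.29]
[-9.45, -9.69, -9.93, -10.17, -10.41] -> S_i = -9.45 + -0.24*i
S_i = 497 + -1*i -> [497, 496, 495, 494, 493]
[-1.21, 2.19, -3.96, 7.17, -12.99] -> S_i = -1.21*(-1.81)^i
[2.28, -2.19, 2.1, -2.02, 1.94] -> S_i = 2.28*(-0.96)^i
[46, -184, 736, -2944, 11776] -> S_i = 46*-4^i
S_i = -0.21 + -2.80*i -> [-0.21, -3.01, -5.81, -8.61, -11.41]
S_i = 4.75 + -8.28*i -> [4.75, -3.53, -11.81, -20.09, -28.37]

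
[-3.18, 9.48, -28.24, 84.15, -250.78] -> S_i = -3.18*(-2.98)^i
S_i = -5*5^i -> [-5, -25, -125, -625, -3125]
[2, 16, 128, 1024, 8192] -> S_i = 2*8^i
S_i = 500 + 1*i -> [500, 501, 502, 503, 504]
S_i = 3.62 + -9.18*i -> [3.62, -5.56, -14.74, -23.92, -33.1]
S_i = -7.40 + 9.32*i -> [-7.4, 1.92, 11.24, 20.56, 29.88]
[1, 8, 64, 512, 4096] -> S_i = 1*8^i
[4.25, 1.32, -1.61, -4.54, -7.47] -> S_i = 4.25 + -2.93*i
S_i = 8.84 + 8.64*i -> [8.84, 17.48, 26.12, 34.76, 43.4]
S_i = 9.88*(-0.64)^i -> [9.88, -6.32, 4.05, -2.59, 1.66]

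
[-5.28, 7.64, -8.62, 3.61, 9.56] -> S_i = Random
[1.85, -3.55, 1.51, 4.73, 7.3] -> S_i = Random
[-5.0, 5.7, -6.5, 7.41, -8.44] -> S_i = -5.00*(-1.14)^i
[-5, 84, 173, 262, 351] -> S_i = -5 + 89*i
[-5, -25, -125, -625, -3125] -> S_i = -5*5^i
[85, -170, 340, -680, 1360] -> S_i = 85*-2^i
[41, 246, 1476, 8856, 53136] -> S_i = 41*6^i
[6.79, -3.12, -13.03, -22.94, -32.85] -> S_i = 6.79 + -9.91*i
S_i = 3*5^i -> [3, 15, 75, 375, 1875]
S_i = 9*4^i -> [9, 36, 144, 576, 2304]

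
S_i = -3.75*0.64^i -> [-3.75, -2.4, -1.54, -0.98, -0.63]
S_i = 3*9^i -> [3, 27, 243, 2187, 19683]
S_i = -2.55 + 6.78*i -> [-2.55, 4.23, 11.01, 17.79, 24.57]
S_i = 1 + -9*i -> [1, -8, -17, -26, -35]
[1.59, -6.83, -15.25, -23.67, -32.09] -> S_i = 1.59 + -8.42*i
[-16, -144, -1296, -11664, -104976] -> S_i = -16*9^i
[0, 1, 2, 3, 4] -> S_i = 0 + 1*i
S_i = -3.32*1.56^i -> [-3.32, -5.18, -8.08, -12.6, -19.66]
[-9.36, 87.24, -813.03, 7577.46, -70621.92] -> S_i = -9.36*(-9.32)^i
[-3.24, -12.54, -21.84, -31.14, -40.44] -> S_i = -3.24 + -9.30*i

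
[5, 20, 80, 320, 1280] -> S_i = 5*4^i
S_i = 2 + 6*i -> [2, 8, 14, 20, 26]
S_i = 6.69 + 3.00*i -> [6.69, 9.69, 12.69, 15.69, 18.69]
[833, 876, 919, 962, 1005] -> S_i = 833 + 43*i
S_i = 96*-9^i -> [96, -864, 7776, -69984, 629856]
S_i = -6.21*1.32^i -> [-6.21, -8.2, -10.82, -14.28, -18.85]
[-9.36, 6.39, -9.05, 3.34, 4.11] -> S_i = Random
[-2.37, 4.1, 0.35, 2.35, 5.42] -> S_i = Random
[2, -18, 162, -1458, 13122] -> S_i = 2*-9^i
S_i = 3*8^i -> [3, 24, 192, 1536, 12288]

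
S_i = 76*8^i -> [76, 608, 4864, 38912, 311296]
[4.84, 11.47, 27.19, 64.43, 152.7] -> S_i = 4.84*2.37^i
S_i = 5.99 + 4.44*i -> [5.99, 10.43, 14.87, 19.31, 23.75]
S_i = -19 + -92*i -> [-19, -111, -203, -295, -387]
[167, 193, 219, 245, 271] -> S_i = 167 + 26*i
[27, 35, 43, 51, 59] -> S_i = 27 + 8*i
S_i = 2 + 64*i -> [2, 66, 130, 194, 258]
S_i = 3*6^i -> [3, 18, 108, 648, 3888]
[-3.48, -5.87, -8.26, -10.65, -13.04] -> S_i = -3.48 + -2.39*i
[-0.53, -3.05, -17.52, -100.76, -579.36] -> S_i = -0.53*5.75^i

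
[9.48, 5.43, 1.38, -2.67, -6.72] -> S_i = 9.48 + -4.05*i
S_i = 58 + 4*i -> [58, 62, 66, 70, 74]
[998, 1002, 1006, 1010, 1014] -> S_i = 998 + 4*i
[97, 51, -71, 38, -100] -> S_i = Random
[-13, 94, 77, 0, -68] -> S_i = Random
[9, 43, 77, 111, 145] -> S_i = 9 + 34*i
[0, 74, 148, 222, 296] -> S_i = 0 + 74*i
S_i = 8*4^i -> [8, 32, 128, 512, 2048]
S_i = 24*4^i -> [24, 96, 384, 1536, 6144]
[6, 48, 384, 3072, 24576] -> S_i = 6*8^i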